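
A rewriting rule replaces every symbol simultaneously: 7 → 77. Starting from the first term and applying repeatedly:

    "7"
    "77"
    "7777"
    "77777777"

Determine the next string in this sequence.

Expanding 77777777: 7→77, 7→77, 7→77, 7→77, 7→77, 7→77, 7→77, 7→77. Concatenated: 77 77 77 77 77 77 77 77.

7777777777777777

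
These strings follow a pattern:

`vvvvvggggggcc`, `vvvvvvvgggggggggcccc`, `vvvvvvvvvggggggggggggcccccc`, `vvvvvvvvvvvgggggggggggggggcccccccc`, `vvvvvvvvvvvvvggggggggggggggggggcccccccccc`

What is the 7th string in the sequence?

Each string has the form v^{2n+3} g^{3n+3} c^{2n} (n = 1, 2, …).
For term 7, n = 7, so the run lengths are 17, 24, 14.

vvvvvvvvvvvvvvvvvggggggggggggggggggggggggcccccccccccccc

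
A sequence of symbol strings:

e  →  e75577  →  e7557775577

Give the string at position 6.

e7557775577755777557775577

Each term is the previous one with 75577 appended.
From e7557775577, 3 further steps: e7557775577 → e755777557775577 → e75577755777557775577 → (answer).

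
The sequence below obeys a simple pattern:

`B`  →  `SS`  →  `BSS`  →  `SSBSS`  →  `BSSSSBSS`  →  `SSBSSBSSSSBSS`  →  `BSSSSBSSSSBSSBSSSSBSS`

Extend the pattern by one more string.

This is a Fibonacci-style word recurrence s(k) = s(k−2)·s(k−1): e.g. B·SS = BSS.
So term 8 is SSBSSBSSSSBSS·BSSSSBSSSSBSSBSSSSBSS.

SSBSSBSSSSBSSBSSSSBSSSSBSSBSSSSBSS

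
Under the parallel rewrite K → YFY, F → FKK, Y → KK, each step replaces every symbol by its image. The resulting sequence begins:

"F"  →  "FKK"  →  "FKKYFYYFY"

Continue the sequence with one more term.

FKKYFYYFYKKFKKKKKKFKKKK

Rewriting each symbol of FKKYFYYFY: F→FKK, K→YFY, K→YFY, Y→KK, F→FKK, Y→KK, Y→KK, F→FKK, Y→KK, which concatenates to FKK YFY YFY KK FKK KK KK FKK KK.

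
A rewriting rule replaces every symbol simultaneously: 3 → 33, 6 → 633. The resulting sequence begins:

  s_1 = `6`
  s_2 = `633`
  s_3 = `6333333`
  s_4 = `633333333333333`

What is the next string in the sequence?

Rewriting the 15 symbols of 633333333333333 one by one yields 633 33 33 33 33 33 33 33 33 33 33 33 33 33 33; concatenated:

6333333333333333333333333333333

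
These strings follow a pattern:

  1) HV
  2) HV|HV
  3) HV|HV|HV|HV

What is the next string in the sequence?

Every step duplicates the string with '|' between the halves.
So the next term is two copies of HV|HV|HV|HV with '|' between the halves.

HV|HV|HV|HV|HV|HV|HV|HV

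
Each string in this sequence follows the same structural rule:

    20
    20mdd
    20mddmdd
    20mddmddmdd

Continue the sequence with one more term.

20mddmddmddmdd

The strings grow by a fixed suffix mdd each time.
One more step from 20mddmddmdd gives the answer.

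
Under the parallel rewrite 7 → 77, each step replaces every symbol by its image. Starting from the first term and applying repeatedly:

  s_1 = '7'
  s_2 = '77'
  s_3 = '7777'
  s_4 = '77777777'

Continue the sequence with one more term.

7777777777777777

Expanding 77777777: 7→77, 7→77, 7→77, 7→77, 7→77, 7→77, 7→77, 7→77. Concatenated: 77 77 77 77 77 77 77 77.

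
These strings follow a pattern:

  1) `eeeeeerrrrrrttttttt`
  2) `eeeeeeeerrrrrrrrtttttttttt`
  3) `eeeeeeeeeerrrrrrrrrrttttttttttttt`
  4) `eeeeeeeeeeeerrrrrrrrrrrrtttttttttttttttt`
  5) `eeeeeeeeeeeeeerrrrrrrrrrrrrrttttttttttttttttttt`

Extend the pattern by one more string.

eeeeeeeeeeeeeeeerrrrrrrrrrrrrrrrtttttttttttttttttttttt

The n-th term is 2n e's then 2n r's then 3n-2 t's, where the shown terms are n = 3, 4, 5, 6, 7.
Setting n = 8 gives 16, 16, 22 characters in each block.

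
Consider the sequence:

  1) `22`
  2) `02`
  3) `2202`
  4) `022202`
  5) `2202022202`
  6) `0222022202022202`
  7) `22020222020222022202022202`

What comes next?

022202220202220222020222020222022202022202

Each term (from the third on) is the two preceding terms concatenated in order: term 3 = 22·02 = 2202.
So term 8 is 0222022202022202·22020222020222022202022202.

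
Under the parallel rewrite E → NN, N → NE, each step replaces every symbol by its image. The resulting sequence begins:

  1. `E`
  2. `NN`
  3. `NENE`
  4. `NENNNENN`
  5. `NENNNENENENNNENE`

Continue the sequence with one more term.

NENNNENENENNNENNNENNNENENENNNENN

Replace each of the 16 characters of NENNNENENENNNENE in place — NE NN NE NE NE NN NE NN NE NN NE NE NE NN NE NN — and concatenate.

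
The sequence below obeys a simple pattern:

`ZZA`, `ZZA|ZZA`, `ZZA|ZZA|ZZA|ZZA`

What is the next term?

ZZA|ZZA|ZZA|ZZA|ZZA|ZZA|ZZA|ZZA

Each string is two copies of the previous one joined by '|'.
So the next term is two copies of ZZA|ZZA|ZZA|ZZA with '|' between the halves.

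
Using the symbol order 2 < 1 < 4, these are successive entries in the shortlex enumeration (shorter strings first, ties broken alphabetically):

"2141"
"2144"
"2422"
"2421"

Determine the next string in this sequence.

2424

The successor of 2421 increments the rightmost position that isn't already 4 and resets every position after it to 2.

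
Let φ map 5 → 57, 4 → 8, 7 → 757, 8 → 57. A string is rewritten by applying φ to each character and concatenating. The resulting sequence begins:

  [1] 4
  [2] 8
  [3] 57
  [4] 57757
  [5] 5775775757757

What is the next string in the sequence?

Rewriting the 13 symbols of 5775775757757 one by one yields 57 757 757 57 757 757 57 757 57 757 757 57 757; concatenated:

5775775757757757577575775775757757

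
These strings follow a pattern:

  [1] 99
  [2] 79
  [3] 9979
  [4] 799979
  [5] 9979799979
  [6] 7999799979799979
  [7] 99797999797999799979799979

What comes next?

799979997979997999797999797999799979799979

This is a Fibonacci-style word recurrence s(k) = s(k−2)·s(k−1): e.g. 99·79 = 9979.
The next term joins 7999799979799979 and 99797999797999799979799979.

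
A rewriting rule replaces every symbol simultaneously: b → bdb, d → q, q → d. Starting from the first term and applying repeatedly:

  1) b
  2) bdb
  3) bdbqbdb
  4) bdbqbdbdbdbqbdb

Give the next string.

Replace each of the 15 characters of bdbqbdbdbdbqbdb in place — bdb q bdb d bdb q bdb q bdb q bdb d bdb q bdb — and concatenate.

bdbqbdbdbdbqbdbqbdbqbdbdbdbqbdb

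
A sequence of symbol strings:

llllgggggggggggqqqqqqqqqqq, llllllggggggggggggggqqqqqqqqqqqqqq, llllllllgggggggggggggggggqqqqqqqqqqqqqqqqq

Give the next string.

The n-th term is 2n-2 l's then 3n+2 g's then 3n+2 q's, where the shown terms are n = 3, 4, 5.
At n = 6 the blocks have lengths 10, 20, 20.

llllllllllggggggggggggggggggggqqqqqqqqqqqqqqqqqqqq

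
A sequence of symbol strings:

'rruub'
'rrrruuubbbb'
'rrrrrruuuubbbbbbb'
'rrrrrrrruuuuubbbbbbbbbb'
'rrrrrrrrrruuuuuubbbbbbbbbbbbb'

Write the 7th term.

rrrrrrrrrrrrrruuuuuuuubbbbbbbbbbbbbbbbbbb

Each string has the form r^{2n} u^{n+1} b^{3n-2} (n = 1, 2, …).
Setting n = 7 gives 14, 8, 19 characters in each block.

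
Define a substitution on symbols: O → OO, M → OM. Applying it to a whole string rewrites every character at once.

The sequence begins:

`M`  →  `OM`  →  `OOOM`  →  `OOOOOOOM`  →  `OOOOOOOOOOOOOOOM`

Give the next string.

OOOOOOOOOOOOOOOOOOOOOOOOOOOOOOOM

Replace each of the 16 characters of OOOOOOOOOOOOOOOM in place — OO OO OO OO OO OO OO OO OO OO OO OO OO OO OO OM — and concatenate.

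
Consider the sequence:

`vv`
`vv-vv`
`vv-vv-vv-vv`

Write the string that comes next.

vv-vv-vv-vv-vv-vv-vv-vv

Every step duplicates the string with '-' between the halves.
One more doubling of vv-vv-vv-vv gives the answer.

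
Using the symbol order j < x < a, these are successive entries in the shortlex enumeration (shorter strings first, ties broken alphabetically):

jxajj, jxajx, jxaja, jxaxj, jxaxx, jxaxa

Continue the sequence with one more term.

Treat jxaxa as a base-3 numeral over the given alphabet and add one, carrying through any trailing a's.

jxaaj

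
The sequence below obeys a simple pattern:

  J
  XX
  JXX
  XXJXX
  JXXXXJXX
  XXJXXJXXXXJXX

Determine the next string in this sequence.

JXXXXJXXXXJXXJXXXXJXX

From term 3 onward, concatenate the second-to-last term with the last: J·XX = JXX, XX·JXX = XXJXX, …
Continuing: JXXXXJXX · XXJXXJXXXXJXX gives term 7.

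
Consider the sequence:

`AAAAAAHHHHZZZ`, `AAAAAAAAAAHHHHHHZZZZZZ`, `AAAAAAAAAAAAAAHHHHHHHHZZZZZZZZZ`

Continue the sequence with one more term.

AAAAAAAAAAAAAAAAAAHHHHHHHHHHZZZZZZZZZZZZ

Term n consists of 4n+2 A's, followed by 2n+2 H's, followed by 3n Z's (n = 1, 2, …).
For the next term, n = 4, so the run lengths are 18, 10, 12.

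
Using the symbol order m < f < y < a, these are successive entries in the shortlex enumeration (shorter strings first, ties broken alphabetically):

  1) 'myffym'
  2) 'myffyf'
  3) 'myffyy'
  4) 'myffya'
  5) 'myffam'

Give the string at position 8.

myffaa

Continuing the enumeration 3 steps past myffam: myffam → myffaf → myffay → (answer).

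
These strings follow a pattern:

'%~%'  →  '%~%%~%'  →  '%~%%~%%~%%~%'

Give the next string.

Each string is two copies of the previous one concatenated.
Doubling %~%%~%%~%%~%:

%~%%~%%~%%~%%~%%~%%~%%~%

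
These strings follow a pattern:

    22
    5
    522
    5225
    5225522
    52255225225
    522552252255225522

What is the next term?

52255225225522552252255225225

From term 3 onward, concatenate the last term with the second-to-last: 5·22 = 522, 522·5 = 5225, …
Continuing: 522552252255225522 · 52255225225 gives term 8.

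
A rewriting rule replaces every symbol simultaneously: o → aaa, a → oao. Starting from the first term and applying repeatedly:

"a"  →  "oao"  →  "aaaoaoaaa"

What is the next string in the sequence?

Rewriting each symbol of aaaoaoaaa: a→oao, a→oao, a→oao, o→aaa, a→oao, o→aaa, a→oao, a→oao, a→oao, which concatenates to oao oao oao aaa oao aaa oao oao oao.

oaooaooaoaaaoaoaaaoaooaooao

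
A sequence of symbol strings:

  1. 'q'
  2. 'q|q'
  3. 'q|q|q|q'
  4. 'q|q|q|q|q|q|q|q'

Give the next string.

s(k+1) = s(k)·|·s(k) — each term doubles the last with '|' between the halves.
Doubling q|q|q|q|q|q|q|q with '|' between the halves:

q|q|q|q|q|q|q|q|q|q|q|q|q|q|q|q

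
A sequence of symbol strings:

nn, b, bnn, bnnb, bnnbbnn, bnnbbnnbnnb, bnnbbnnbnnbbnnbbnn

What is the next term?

bnnbbnnbnnbbnnbbnnbnnbbnnbnnb

From term 3 onward, concatenate the last term with the second-to-last: b·nn = bnn, bnn·b = bnnb, …
The next term joins bnnbbnnbnnbbnnbbnn and bnnbbnnbnnb.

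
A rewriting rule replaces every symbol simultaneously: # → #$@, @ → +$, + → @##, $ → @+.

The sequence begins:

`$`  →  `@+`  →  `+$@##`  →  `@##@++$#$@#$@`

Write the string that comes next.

φ(@##@++$#$@#$@) expands symbol-by-symbol to +$ #$@ #$@ +$ @## @## @+ #$@ @+ +$ #$@ @+ +$; joining the 13 pieces gives the next term.

+$#$@#$@+$@##@##@+#$@@++$#$@@++$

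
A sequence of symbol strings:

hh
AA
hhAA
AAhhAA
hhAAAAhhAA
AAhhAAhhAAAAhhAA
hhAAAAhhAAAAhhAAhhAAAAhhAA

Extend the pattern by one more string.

AAhhAAhhAAAAhhAAhhAAAAhhAAAAhhAAhhAAAAhhAA

This is a Fibonacci-style word recurrence s(k) = s(k−2)·s(k−1): e.g. hh·AA = hhAA.
Continuing: AAhhAAhhAAAAhhAA · hhAAAAhhAAAAhhAAhhAAAAhhAA gives term 8.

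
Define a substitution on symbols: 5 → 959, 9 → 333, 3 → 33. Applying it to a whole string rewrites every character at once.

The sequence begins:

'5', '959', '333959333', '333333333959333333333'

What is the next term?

Rewriting the 21 symbols of 333333333959333333333 one by one yields 33 33 33 33 33 33 33 33 33 333 959 333 33 33 33 33 33 33 33 33 33; concatenated:

333333333333333333333959333333333333333333333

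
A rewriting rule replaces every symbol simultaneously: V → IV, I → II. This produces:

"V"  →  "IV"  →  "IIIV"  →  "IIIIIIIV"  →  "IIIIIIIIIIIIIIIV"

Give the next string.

IIIIIIIIIIIIIIIIIIIIIIIIIIIIIIIV

Replace each of the 16 characters of IIIIIIIIIIIIIIIV in place — II II II II II II II II II II II II II II II IV — and concatenate.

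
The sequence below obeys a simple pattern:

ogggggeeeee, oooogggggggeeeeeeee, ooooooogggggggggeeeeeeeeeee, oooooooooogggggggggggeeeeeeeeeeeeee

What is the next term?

ooooooooooooogggggggggggggeeeeeeeeeeeeeeeee

Each string has the form o^{3n-2} g^{2n+3} e^{3n+2} (n = 1, 2, …).
Setting n = 5 gives 13, 13, 17 characters in each block.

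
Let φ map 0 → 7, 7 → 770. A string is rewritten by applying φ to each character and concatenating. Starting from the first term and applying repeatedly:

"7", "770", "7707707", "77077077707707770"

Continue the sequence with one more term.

77077077707707770770770777077077707707707

Applying the rule to each of the 17 symbols of 77077077707707770 gives the pieces 770 770 7 770 770 7 770 770 770 7 770 770 7 770 770 770 7, which concatenate to the answer.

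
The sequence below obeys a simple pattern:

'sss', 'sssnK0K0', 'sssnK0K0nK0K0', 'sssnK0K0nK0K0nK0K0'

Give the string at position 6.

Every step adds nK0K0 to the end: s(k+1) = s(k)·nK0K0.
From sssnK0K0nK0K0nK0K0, 2 further steps: sssnK0K0nK0K0nK0K0 → sssnK0K0nK0K0nK0K0nK0K0 → (answer).

sssnK0K0nK0K0nK0K0nK0K0nK0K0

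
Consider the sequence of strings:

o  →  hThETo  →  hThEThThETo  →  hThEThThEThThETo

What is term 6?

Each term is the previous one with hThET prepended.
From hThEThThEThThETo, 2 further steps: hThEThThEThThETo → hThEThThEThThEThThETo → (answer).

hThEThThEThThEThThEThThETo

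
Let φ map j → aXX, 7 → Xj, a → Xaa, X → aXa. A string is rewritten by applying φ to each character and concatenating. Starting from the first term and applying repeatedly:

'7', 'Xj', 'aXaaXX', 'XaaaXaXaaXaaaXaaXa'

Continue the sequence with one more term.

Rewriting the 18 symbols of XaaaXaXaaXaaaXaaXa one by one yields aXa Xaa Xaa Xaa aXa Xaa aXa Xaa Xaa aXa Xaa Xaa Xaa aXa Xaa Xaa aXa Xaa; concatenated:

aXaXaaXaaXaaaXaXaaaXaXaaXaaaXaXaaXaaXaaaXaXaaXaaaXaXaa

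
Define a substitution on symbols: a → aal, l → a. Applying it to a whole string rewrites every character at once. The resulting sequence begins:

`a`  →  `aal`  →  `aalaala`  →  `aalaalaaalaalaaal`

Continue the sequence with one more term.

Rewriting the 17 symbols of aalaalaaalaalaaal one by one yields aal aal a aal aal a aal aal aal a aal aal a aal aal aal a; concatenated:

aalaalaaalaalaaalaalaalaaalaalaaalaalaala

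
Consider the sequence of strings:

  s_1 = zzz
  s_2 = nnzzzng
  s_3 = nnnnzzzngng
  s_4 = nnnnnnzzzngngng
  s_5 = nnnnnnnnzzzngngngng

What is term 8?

Every step adds nn to the front and ng to the end of the previous string.
From nnnnnnnnzzzngngngng, 3 further steps: nnnnnnnnzzzngngngng → nnnnnnnnnnzzzngngngngng → nnnnnnnnnnnnzzzngngngngngng → (answer).

nnnnnnnnnnnnnnzzzngngngngngngng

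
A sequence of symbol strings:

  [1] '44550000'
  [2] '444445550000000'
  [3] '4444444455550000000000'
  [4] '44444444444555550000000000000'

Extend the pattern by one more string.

444444444444445555550000000000000000

Reading off run lengths: 4 runs 2, 5, 8, 11; 5 runs 2, 3, 4, 5; 0 runs 4, 7, 10, 13 — each is linear in n (n = 1, 2, …).
For the next term, n = 5, so the run lengths are 14, 6, 16.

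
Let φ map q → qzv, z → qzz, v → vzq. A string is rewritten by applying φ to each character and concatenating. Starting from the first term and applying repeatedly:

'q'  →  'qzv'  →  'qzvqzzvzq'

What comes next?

qzvqzzvzqqzvqzzqzzvzqqzzqzv

Expanding qzvqzzvzq: q→qzv, z→qzz, v→vzq, q→qzv, z→qzz, z→qzz, v→vzq, z→qzz, q→qzv. Concatenated: qzv qzz vzq qzv qzz qzz vzq qzz qzv.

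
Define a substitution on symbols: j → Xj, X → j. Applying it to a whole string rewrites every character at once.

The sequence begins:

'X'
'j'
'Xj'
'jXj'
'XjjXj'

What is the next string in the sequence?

Apply φ to XjjXj symbol by symbol: X→j, j→Xj, j→Xj, X→j, j→Xj; joined: j Xj Xj j Xj.

jXjXjjXj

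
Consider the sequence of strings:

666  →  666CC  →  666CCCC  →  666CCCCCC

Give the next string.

The strings grow by a fixed suffix CC each time.
So the next term is 666CCCCCC·CC.

666CCCCCCCC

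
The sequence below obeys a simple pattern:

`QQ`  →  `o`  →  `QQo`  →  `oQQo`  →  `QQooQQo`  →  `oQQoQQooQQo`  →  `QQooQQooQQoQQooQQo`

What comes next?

oQQoQQooQQoQQooQQooQQoQQooQQo

This is a Fibonacci-style word recurrence s(k) = s(k−2)·s(k−1): e.g. QQ·o = QQo.
Continuing: oQQoQQooQQo · QQooQQooQQoQQooQQo gives term 8.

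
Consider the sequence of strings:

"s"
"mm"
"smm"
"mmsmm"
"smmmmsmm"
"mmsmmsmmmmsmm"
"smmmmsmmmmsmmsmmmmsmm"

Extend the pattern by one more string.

From term 3 onward, concatenate the second-to-last term with the last: s·mm = smm, mm·smm = mmsmm, …
The next term joins mmsmmsmmmmsmm and smmmmsmmmmsmmsmmmmsmm.

mmsmmsmmmmsmmsmmmmsmmmmsmmsmmmmsmm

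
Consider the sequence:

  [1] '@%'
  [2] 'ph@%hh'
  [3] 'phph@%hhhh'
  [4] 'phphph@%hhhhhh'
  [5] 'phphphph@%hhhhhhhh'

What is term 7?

phphphphphph@%hhhhhhhhhhhh

Every step adds ph to the front and hh to the end of the previous string.
From phphphph@%hhhhhhhh, 2 further steps: phphphph@%hhhhhhhh → phphphphph@%hhhhhhhhhh → (answer).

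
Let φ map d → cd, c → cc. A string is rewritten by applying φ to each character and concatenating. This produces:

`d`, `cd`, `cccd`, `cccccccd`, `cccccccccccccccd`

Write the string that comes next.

Applying the rule to each of the 16 symbols of cccccccccccccccd gives the pieces cc cc cc cc cc cc cc cc cc cc cc cc cc cc cc cd, which concatenate to the answer.

cccccccccccccccccccccccccccccccd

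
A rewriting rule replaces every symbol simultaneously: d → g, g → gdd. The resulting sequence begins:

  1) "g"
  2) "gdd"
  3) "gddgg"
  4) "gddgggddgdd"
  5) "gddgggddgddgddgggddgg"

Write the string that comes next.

gddgggddgddgddgggddgggddgggddgddgddgggddgdd

φ(gddgggddgddgddgggddgg) expands symbol-by-symbol to gdd g g gdd gdd gdd g g gdd g g gdd g g gdd gdd gdd g g gdd gdd; joining the 21 pieces gives the next term.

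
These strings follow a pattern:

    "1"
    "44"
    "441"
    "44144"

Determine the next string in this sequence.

44144441

From term 3 onward, concatenate the last term with the second-to-last: 44·1 = 441, 441·44 = 44144, …
The next term joins 44144 and 441.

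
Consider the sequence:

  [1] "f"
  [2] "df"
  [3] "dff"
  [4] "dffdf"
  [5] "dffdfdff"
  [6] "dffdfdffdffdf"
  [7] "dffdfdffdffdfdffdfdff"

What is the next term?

dffdfdffdffdfdffdfdffdffdfdffdffdf

Each term (from the third on) is the previous term followed by the one before it: term 3 = df·f = dff.
Continuing: dffdfdffdffdfdffdfdff · dffdfdffdffdf gives term 8.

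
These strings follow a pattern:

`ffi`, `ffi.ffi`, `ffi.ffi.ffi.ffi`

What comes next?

s(k+1) = s(k)·.·s(k) — each term doubles the last with '.' between the halves.
Doubling ffi.ffi.ffi.ffi with '.' between the halves:

ffi.ffi.ffi.ffi.ffi.ffi.ffi.ffi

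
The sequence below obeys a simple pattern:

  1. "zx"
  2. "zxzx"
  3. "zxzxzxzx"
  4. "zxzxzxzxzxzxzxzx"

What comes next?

Every step duplicates the string.
One more doubling of zxzxzxzxzxzxzxzx gives the answer.

zxzxzxzxzxzxzxzxzxzxzxzxzxzxzxzx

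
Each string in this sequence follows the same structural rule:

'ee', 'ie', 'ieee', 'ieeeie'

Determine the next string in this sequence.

ieeeieieee

Each term (from the third on) is the previous term followed by the one before it: term 3 = ie·ee = ieee.
So term 5 is ieeeie·ieee.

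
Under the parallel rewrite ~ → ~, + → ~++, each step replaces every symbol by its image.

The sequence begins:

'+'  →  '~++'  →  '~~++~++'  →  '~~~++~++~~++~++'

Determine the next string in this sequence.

~~~~++~++~~++~++~~~++~++~~++~++

φ(~~~++~++~~++~++) expands symbol-by-symbol to ~ ~ ~ ~++ ~++ ~ ~++ ~++ ~ ~ ~++ ~++ ~ ~++ ~++; joining the 15 pieces gives the next term.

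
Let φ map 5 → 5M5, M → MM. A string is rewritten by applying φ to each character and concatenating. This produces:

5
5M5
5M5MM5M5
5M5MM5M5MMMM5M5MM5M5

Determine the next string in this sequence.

φ(5M5MM5M5MMMM5M5MM5M5) expands symbol-by-symbol to 5M5 MM 5M5 MM MM 5M5 MM 5M5 MM MM MM MM 5M5 MM 5M5 MM MM 5M5 MM 5M5; joining the 20 pieces gives the next term.

5M5MM5M5MMMM5M5MM5M5MMMMMMMM5M5MM5M5MMMM5M5MM5M5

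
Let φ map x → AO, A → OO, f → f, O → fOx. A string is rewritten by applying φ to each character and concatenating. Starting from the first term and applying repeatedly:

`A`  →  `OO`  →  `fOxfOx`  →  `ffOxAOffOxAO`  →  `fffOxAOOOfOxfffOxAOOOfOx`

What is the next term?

ffffOxAOOOfOxfOxfOxffOxAOffffOxAOOOfOxfOxfOxffOxAO

φ(fffOxAOOOfOxfffOxAOOOfOx) expands symbol-by-symbol to f f f fOx AO OO fOx fOx fOx f fOx AO f f f fOx AO OO fOx fOx fOx f fOx AO; joining the 24 pieces gives the next term.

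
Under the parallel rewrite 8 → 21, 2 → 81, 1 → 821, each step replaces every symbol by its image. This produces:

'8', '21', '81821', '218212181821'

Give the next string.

81821218182181821218212181821

Apply φ to 218212181821 symbol by symbol: 2→81, 1→821, 8→21, 2→81, 1→821, 2→81, 1→821, 8→21, 1→821, 8→21, 2→81, 1→821; joined: 81 821 21 81 821 81 821 21 821 21 81 821.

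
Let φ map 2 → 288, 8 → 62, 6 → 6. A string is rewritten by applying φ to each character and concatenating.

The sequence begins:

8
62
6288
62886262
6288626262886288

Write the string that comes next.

Applying the rule to each of the 16 symbols of 6288626262886288 gives the pieces 6 288 62 62 6 288 6 288 6 288 62 62 6 288 62 62, which concatenate to the answer.

62886262628862886288626262886262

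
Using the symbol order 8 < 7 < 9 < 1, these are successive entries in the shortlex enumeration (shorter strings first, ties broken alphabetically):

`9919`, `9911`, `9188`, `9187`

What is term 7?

Advancing 3 positions from 9187 through 9187 → 9189 → 9181 reaches term 7.

9178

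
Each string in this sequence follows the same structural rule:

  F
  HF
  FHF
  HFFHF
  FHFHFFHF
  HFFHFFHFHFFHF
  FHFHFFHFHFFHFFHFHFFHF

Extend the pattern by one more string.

Each term (from the third on) is the two preceding terms concatenated in order: term 3 = F·HF = FHF.
So term 8 is HFFHFFHFHFFHF·FHFHFFHFHFFHFFHFHFFHF.

HFFHFFHFHFFHFFHFHFFHFHFFHFFHFHFFHF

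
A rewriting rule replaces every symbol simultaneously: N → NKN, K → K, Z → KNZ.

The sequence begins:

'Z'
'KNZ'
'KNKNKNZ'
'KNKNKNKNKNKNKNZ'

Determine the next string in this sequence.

Rewriting the 15 symbols of KNKNKNKNKNKNKNZ one by one yields K NKN K NKN K NKN K NKN K NKN K NKN K NKN KNZ; concatenated:

KNKNKNKNKNKNKNKNKNKNKNKNKNKNKNZ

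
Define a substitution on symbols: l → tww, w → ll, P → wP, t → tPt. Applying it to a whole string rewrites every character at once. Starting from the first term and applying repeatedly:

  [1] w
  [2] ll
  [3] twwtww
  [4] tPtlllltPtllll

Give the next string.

φ(tPtlllltPtllll) expands symbol-by-symbol to tPt wP tPt tww tww tww tww tPt wP tPt tww tww tww tww; joining the 14 pieces gives the next term.

tPtwPtPttwwtwwtwwtwwtPtwPtPttwwtwwtwwtww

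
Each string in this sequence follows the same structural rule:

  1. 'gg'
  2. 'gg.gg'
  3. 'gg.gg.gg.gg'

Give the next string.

s(k+1) = s(k)·.·s(k) — each term doubles the last with '.' between the halves.
Doubling gg.gg.gg.gg with '.' between the halves:

gg.gg.gg.gg.gg.gg.gg.gg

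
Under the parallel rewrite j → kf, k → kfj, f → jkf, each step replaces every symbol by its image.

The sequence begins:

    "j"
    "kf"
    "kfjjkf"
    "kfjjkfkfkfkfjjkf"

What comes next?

Replace each of the 16 characters of kfjjkfkfkfkfjjkf in place — kfj jkf kf kf kfj jkf kfj jkf kfj jkf kfj jkf kf kf kfj jkf — and concatenate.

kfjjkfkfkfkfjjkfkfjjkfkfjjkfkfjjkfkfkfkfjjkf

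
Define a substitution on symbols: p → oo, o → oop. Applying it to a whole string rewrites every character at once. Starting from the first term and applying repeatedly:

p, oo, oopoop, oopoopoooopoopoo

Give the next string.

Rewriting the 16 symbols of oopoopoooopoopoo one by one yields oop oop oo oop oop oo oop oop oop oop oo oop oop oo oop oop; concatenated:

oopoopoooopoopoooopoopoopoopoooopoopoooopoop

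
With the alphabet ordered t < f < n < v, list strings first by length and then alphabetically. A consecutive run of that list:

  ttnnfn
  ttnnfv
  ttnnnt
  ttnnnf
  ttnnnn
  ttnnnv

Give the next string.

ttnnvt

Find the rightmost character of ttnnnv below v, bump it to the next letter, and reset everything to its right to t.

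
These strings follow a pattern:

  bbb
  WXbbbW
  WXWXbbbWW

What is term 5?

s(k+1) = WX·s(k)·W, so each term gains WX as a prefix and W as a suffix.
From WXWXbbbWW, 2 further steps: WXWXbbbWW → WXWXWXbbbWWW → (answer).

WXWXWXWXbbbWWWW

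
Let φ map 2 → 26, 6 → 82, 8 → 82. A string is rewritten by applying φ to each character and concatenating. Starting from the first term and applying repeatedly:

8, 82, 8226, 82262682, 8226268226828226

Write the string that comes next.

82262682268282262682822682262682

φ(8226268226828226) expands symbol-by-symbol to 82 26 26 82 26 82 82 26 26 82 82 26 82 26 26 82; joining the 16 pieces gives the next term.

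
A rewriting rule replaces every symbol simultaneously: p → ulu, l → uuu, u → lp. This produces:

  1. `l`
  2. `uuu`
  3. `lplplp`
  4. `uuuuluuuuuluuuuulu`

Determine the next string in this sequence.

Rewriting the 18 symbols of uuuuluuuuuluuuuulu one by one yields lp lp lp lp uuu lp lp lp lp lp uuu lp lp lp lp lp uuu lp; concatenated:

lplplplpuuulplplplplpuuulplplplplpuuulp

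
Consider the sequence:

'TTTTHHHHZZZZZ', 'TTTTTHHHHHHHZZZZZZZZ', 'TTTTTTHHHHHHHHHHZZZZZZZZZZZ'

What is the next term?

Reading off run lengths: T runs 4, 5, 6; H runs 4, 7, 10; Z runs 5, 8, 11 — each is linear in n (n = 1, 2, …).
Setting n = 4 gives 7, 13, 14 characters in each block.

TTTTTTTHHHHHHHHHHHHHZZZZZZZZZZZZZZ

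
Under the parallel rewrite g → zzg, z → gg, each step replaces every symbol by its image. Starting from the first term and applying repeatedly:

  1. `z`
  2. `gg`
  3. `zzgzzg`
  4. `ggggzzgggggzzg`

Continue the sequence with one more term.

zzgzzgzzgzzgggggzzgzzgzzgzzgzzgggggzzg

Applying the rule to each of the 14 symbols of ggggzzgggggzzg gives the pieces zzg zzg zzg zzg gg gg zzg zzg zzg zzg zzg gg gg zzg, which concatenate to the answer.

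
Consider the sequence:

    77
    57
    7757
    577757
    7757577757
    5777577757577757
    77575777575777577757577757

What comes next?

577757775757775777575777575777577757577757

This is a Fibonacci-style word recurrence s(k) = s(k−2)·s(k−1): e.g. 77·57 = 7757.
Continuing: 5777577757577757 · 77575777575777577757577757 gives term 8.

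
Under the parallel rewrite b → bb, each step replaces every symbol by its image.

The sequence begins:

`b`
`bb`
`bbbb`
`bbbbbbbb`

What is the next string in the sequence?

bbbbbbbbbbbbbbbb

Apply φ to bbbbbbbb symbol by symbol: b→bb, b→bb, b→bb, b→bb, b→bb, b→bb, b→bb, b→bb; joined: bb bb bb bb bb bb bb bb.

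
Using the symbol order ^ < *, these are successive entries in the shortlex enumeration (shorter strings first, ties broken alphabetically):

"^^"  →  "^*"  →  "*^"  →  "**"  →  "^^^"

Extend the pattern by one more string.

^^*

The successor of ^^^ increments the rightmost position that isn't already * and resets every position after it to ^.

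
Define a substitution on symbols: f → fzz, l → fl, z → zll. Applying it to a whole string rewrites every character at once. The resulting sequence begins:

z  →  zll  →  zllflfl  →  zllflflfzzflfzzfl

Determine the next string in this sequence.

zllflflfzzflfzzflfzzzllzllfzzflfzzzllzllfzzfl

φ(zllflflfzzflfzzfl) expands symbol-by-symbol to zll fl fl fzz fl fzz fl fzz zll zll fzz fl fzz zll zll fzz fl; joining the 17 pieces gives the next term.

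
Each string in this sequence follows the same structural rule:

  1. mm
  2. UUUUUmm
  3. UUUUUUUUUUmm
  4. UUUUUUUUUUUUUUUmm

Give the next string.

UUUUUUUUUUUUUUUUUUUUmm

Each term is the previous one with UUUUU prepended.
So the next term is UUUUU·UUUUUUUUUUUUUUUmm.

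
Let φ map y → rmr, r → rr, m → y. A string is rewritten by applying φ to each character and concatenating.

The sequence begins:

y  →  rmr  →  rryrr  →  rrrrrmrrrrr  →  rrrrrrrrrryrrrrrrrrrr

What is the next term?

rrrrrrrrrrrrrrrrrrrrrmrrrrrrrrrrrrrrrrrrrrr

φ(rrrrrrrrrryrrrrrrrrrr) expands symbol-by-symbol to rr rr rr rr rr rr rr rr rr rr rmr rr rr rr rr rr rr rr rr rr rr; joining the 21 pieces gives the next term.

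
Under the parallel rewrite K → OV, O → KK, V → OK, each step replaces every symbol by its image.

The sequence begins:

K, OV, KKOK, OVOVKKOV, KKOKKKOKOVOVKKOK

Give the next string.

OVOVKKOVOVOVKKOVKKOKKKOKOVOVKKOV

Applying the rule to each of the 16 symbols of KKOKKKOKOVOVKKOK gives the pieces OV OV KK OV OV OV KK OV KK OK KK OK OV OV KK OV, which concatenate to the answer.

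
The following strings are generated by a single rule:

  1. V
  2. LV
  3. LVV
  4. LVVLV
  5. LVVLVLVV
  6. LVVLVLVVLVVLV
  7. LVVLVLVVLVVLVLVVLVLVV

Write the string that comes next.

Each term (from the third on) is the previous term followed by the one before it: term 3 = LV·V = LVV.
Continuing: LVVLVLVVLVVLVLVVLVLVV · LVVLVLVVLVVLV gives term 8.

LVVLVLVVLVVLVLVVLVLVVLVVLVLVVLVVLV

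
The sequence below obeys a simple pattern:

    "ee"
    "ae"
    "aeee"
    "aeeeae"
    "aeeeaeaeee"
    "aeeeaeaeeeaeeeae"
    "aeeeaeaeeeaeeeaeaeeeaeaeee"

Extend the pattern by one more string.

Each term (from the third on) is the previous term followed by the one before it: term 3 = ae·ee = aeee.
So term 8 is aeeeaeaeeeaeeeaeaeeeaeaeee·aeeeaeaeeeaeeeae.

aeeeaeaeeeaeeeaeaeeeaeaeeeaeeeaeaeeeaeeeae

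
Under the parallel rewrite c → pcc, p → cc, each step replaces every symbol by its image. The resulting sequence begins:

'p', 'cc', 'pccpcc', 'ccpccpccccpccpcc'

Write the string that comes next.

Rewriting the 16 symbols of ccpccpccccpccpcc one by one yields pcc pcc cc pcc pcc cc pcc pcc pcc pcc cc pcc pcc cc pcc pcc; concatenated:

pccpccccpccpccccpccpccpccpccccpccpccccpccpcc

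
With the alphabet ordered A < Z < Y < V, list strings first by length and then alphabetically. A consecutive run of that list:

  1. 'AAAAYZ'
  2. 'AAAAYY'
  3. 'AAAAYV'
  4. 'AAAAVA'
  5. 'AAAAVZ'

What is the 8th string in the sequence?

AAAZAA

Advancing 3 positions from AAAAVZ through AAAAVZ → AAAAVY → AAAAVV reaches term 8.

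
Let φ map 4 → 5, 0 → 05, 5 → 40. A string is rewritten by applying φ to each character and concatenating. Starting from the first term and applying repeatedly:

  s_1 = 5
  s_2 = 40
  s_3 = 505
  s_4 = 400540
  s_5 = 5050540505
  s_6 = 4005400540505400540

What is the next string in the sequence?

505054050505405054005405050540505

Replace each of the 19 characters of 4005400540505400540 in place — 5 05 05 40 5 05 05 40 5 05 40 05 40 5 05 05 40 5 05 — and concatenate.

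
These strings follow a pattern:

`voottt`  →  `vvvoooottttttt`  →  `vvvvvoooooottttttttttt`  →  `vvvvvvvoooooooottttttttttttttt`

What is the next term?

vvvvvvvvvoooooooooottttttttttttttttttt

Term n consists of 2n-1 v's, followed by 2n o's, followed by 4n-1 t's (n = 1, 2, …).
For the next term, n = 5, so the run lengths are 9, 10, 19.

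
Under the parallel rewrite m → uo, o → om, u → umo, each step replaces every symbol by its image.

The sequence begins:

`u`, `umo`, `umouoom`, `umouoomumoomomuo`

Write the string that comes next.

umouoomumoomomuoumouoomomuoomuoumoom

Applying the rule to each of the 16 symbols of umouoomumoomomuo gives the pieces umo uo om umo om om uo umo uo om om uo om uo umo om, which concatenate to the answer.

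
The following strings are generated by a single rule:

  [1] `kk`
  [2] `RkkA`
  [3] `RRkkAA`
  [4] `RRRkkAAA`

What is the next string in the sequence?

Each term wraps the previous one in R on the left and A on the right.
Applying this once more to RRRkkAAA:

RRRRkkAAAA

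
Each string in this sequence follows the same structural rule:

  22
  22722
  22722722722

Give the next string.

Every step duplicates the string with '7' between the halves.
Doubling 22722722722 with '7' between the halves:

22722722722722722722722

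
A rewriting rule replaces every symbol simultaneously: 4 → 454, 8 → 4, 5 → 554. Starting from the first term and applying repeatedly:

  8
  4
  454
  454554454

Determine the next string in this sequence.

454554454554554454454554454

Expanding 454554454: 4→454, 5→554, 4→454, 5→554, 5→554, 4→454, 4→454, 5→554, 4→454. Concatenated: 454 554 454 554 554 454 454 554 454.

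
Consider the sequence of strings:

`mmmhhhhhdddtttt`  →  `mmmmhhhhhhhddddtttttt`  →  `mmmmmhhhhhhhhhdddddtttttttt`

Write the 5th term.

The n-th term is n+1 m's then 2n+1 h's then n+1 d's then 2n t's, where the shown terms are n = 2, 3, 4.
At n = 6 the blocks have lengths 7, 13, 7, 12.

mmmmmmmhhhhhhhhhhhhhdddddddtttttttttttt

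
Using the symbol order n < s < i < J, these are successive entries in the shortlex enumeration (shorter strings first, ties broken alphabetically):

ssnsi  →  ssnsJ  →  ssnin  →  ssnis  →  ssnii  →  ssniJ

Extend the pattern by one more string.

The successor of ssniJ increments the rightmost position that isn't already J and resets every position after it to n.

ssnJn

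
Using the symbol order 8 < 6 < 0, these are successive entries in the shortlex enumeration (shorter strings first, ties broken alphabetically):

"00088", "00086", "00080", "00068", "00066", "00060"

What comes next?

00008

Find the rightmost character of 00060 below 0, bump it to the next letter, and reset everything to its right to 8.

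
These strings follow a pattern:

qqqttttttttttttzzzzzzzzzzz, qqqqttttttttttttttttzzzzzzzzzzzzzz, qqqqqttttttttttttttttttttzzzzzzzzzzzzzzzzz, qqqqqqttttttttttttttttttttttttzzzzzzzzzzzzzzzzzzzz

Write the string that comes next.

Each string has the form q^{n} t^{4n} z^{3n+2}, where the shown terms are n = 3, 4, 5, 6.
For the next term, n = 7, so the run lengths are 7, 28, 23.

qqqqqqqttttttttttttttttttttttttttttzzzzzzzzzzzzzzzzzzzzzzz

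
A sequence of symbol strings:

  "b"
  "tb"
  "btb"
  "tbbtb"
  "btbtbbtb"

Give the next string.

tbbtbbtbtbbtb

From term 3 onward, concatenate the second-to-last term with the last: b·tb = btb, tb·btb = tbbtb, …
The next term joins tbbtb and btbtbbtb.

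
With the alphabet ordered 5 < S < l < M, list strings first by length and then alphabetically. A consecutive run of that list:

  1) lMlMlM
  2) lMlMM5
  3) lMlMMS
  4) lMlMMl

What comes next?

Find the rightmost character of lMlMMl below M, bump it to the next letter, and reset everything to its right to 5.

lMlMMM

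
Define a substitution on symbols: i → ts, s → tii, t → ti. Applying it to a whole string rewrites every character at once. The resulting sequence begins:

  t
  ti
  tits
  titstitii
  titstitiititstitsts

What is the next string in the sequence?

titstitiititstitststitstitiititstitiititii

φ(titstitiititstitsts) expands symbol-by-symbol to ti ts ti tii ti ts ti ts ts ti ts ti tii ti ts ti tii ti tii; joining the 19 pieces gives the next term.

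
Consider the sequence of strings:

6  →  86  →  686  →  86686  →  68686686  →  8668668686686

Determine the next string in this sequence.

This is a Fibonacci-style word recurrence s(k) = s(k−2)·s(k−1): e.g. 6·86 = 686.
So term 7 is 68686686·8668668686686.

686866868668668686686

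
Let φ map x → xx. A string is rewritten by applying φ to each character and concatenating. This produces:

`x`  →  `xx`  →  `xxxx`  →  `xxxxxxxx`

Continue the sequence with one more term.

xxxxxxxxxxxxxxxx

Expanding xxxxxxxx: x→xx, x→xx, x→xx, x→xx, x→xx, x→xx, x→xx, x→xx. Concatenated: xx xx xx xx xx xx xx xx.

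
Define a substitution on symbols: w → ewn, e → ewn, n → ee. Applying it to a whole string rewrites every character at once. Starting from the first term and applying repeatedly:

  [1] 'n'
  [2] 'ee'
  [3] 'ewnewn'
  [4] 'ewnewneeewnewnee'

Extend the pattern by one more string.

Replace each of the 16 characters of ewnewneeewnewnee in place — ewn ewn ee ewn ewn ee ewn ewn ewn ewn ee ewn ewn ee ewn ewn — and concatenate.

ewnewneeewnewneeewnewnewnewneeewnewneeewnewn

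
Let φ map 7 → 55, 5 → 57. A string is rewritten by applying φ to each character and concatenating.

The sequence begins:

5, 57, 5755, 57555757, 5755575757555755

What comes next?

57555757575557555755575757555757

φ(5755575757555755) expands symbol-by-symbol to 57 55 57 57 57 55 57 55 57 55 57 57 57 55 57 57; joining the 16 pieces gives the next term.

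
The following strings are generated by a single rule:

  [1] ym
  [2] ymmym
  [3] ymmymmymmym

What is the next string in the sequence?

Each string is two copies of the previous one joined by 'm'.
So the next term is two copies of ymmymmymmym with 'm' between the halves.

ymmymmymmymmymmymmymmym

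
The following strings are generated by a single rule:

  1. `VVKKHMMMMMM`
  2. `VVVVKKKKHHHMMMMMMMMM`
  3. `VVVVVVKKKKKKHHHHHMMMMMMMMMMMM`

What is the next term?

The n-th term is 2n V's then 2n K's then 2n-1 H's then 3n+3 M's (n = 1, 2, …).
Setting n = 4 gives 8, 8, 7, 15 characters in each block.

VVVVVVVVKKKKKKKKHHHHHHHMMMMMMMMMMMMMMM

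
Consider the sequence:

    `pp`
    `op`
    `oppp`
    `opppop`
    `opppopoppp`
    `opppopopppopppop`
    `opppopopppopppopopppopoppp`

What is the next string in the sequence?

opppopopppopppopopppopopppopppopopppopppop

This is a Fibonacci-style word recurrence s(k) = s(k−1)·s(k−2): e.g. op·pp = oppp.
Continuing: opppopopppopppopopppopoppp · opppopopppopppop gives term 8.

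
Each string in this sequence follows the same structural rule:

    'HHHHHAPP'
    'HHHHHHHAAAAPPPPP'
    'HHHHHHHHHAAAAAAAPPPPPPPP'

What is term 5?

The n-th term is 2n+3 H's then 3n-2 A's then 3n-1 P's (n = 1, 2, …).
Setting n = 5 gives 13, 13, 14 characters in each block.

HHHHHHHHHHHHHAAAAAAAAAAAAAPPPPPPPPPPPPPP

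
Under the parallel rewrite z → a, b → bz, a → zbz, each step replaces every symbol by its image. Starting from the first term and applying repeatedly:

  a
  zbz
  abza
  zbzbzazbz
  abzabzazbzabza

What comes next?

Rewriting the 14 symbols of abzabzazbzabza one by one yields zbz bz a zbz bz a zbz a bz a zbz bz a zbz; concatenated:

zbzbzazbzbzazbzabzazbzbzazbz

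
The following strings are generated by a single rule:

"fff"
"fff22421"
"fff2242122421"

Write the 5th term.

Every step adds 22421 to the end: s(k+1) = s(k)·22421.
From fff2242122421, 2 further steps: fff2242122421 → fff224212242122421 → (answer).

fff22421224212242122421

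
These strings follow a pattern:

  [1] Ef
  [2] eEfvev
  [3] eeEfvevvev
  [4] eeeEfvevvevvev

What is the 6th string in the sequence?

eeeeeEfvevvevvevvevvev

Each term wraps the previous one in e on the left and vev on the right.
From eeeEfvevvevvev, 2 further steps: eeeEfvevvevvev → eeeeEfvevvevvevvev → (answer).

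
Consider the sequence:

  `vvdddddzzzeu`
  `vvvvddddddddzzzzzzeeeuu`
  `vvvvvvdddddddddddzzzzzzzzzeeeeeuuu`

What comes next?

vvvvvvvvddddddddddddddzzzzzzzzzzzzeeeeeeeuuuu

The n-th term is 2n v's then 3n+2 d's then 3n z's then 2n-1 e's then n u's (n = 1, 2, …).
For the next term, n = 4, so the run lengths are 8, 14, 12, 7, 4.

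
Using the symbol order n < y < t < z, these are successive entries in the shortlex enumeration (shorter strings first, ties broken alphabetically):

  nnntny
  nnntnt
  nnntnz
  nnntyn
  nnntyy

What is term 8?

nnnttn

Advancing 3 positions from nnntyy through nnntyy → nnntyt → nnntyz reaches term 8.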